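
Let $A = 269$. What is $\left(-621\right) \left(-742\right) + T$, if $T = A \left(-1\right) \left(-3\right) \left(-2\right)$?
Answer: $459168$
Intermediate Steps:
$T = -1614$ ($T = 269 \left(-1\right) \left(-3\right) \left(-2\right) = 269 \cdot 3 \left(-2\right) = 269 \left(-6\right) = -1614$)
$\left(-621\right) \left(-742\right) + T = \left(-621\right) \left(-742\right) - 1614 = 460782 - 1614 = 459168$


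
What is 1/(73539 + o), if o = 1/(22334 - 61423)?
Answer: 39089/2874565970 ≈ 1.3598e-5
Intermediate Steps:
o = -1/39089 (o = 1/(-39089) = -1/39089 ≈ -2.5583e-5)
1/(73539 + o) = 1/(73539 - 1/39089) = 1/(2874565970/39089) = 39089/2874565970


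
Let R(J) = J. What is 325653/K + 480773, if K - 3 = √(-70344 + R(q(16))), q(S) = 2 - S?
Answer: 33831530650/70367 - 325653*I*√70358/70367 ≈ 4.8079e+5 - 1227.6*I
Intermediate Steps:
K = 3 + I*√70358 (K = 3 + √(-70344 + (2 - 1*16)) = 3 + √(-70344 + (2 - 16)) = 3 + √(-70344 - 14) = 3 + √(-70358) = 3 + I*√70358 ≈ 3.0 + 265.25*I)
325653/K + 480773 = 325653/(3 + I*√70358) + 480773 = 480773 + 325653/(3 + I*√70358)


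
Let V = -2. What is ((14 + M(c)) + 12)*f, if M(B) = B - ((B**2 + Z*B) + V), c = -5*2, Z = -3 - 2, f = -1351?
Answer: 178332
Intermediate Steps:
Z = -5
c = -10
M(B) = 2 - B**2 + 6*B (M(B) = B - ((B**2 - 5*B) - 2) = B - (-2 + B**2 - 5*B) = B + (2 - B**2 + 5*B) = 2 - B**2 + 6*B)
((14 + M(c)) + 12)*f = ((14 + (2 - 1*(-10)**2 + 6*(-10))) + 12)*(-1351) = ((14 + (2 - 1*100 - 60)) + 12)*(-1351) = ((14 + (2 - 100 - 60)) + 12)*(-1351) = ((14 - 158) + 12)*(-1351) = (-144 + 12)*(-1351) = -132*(-1351) = 178332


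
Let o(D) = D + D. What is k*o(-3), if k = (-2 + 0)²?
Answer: -24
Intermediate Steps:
o(D) = 2*D
k = 4 (k = (-2)² = 4)
k*o(-3) = 4*(2*(-3)) = 4*(-6) = -24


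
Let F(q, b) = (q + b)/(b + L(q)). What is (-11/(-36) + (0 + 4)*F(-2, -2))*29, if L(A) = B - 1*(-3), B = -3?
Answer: 8671/36 ≈ 240.86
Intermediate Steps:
L(A) = 0 (L(A) = -3 - 1*(-3) = -3 + 3 = 0)
F(q, b) = (b + q)/b (F(q, b) = (q + b)/(b + 0) = (b + q)/b)
(-11/(-36) + (0 + 4)*F(-2, -2))*29 = (-11/(-36) + (0 + 4)*((-2 - 2)/(-2)))*29 = (-11*(-1/36) + 4*(-½*(-4)))*29 = (11/36 + 4*2)*29 = (11/36 + 8)*29 = (299/36)*29 = 8671/36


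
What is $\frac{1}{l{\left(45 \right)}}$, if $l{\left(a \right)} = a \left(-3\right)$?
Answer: $- \frac{1}{135} \approx -0.0074074$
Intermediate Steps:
$l{\left(a \right)} = - 3 a$
$\frac{1}{l{\left(45 \right)}} = \frac{1}{\left(-3\right) 45} = \frac{1}{-135} = - \frac{1}{135}$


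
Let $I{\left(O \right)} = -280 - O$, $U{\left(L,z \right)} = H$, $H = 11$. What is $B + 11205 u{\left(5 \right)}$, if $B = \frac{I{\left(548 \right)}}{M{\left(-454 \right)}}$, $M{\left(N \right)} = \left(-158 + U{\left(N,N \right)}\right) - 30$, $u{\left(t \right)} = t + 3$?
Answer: $\frac{5289036}{59} \approx 89645.0$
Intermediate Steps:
$u{\left(t \right)} = 3 + t$
$U{\left(L,z \right)} = 11$
$M{\left(N \right)} = -177$ ($M{\left(N \right)} = \left(-158 + 11\right) - 30 = -147 - 30 = -177$)
$B = \frac{276}{59}$ ($B = \frac{-280 - 548}{-177} = \left(-280 - 548\right) \left(- \frac{1}{177}\right) = \left(-828\right) \left(- \frac{1}{177}\right) = \frac{276}{59} \approx 4.678$)
$B + 11205 u{\left(5 \right)} = \frac{276}{59} + 11205 \left(3 + 5\right) = \frac{276}{59} + 11205 \cdot 8 = \frac{276}{59} + 89640 = \frac{5289036}{59}$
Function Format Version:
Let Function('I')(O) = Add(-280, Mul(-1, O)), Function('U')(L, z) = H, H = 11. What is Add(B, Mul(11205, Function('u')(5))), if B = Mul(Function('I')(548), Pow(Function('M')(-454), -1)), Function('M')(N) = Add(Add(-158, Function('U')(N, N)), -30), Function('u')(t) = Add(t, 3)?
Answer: Rational(5289036, 59) ≈ 89645.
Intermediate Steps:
Function('u')(t) = Add(3, t)
Function('U')(L, z) = 11
Function('M')(N) = -177 (Function('M')(N) = Add(Add(-158, 11), -30) = Add(-147, -30) = -177)
B = Rational(276, 59) (B = Mul(Add(-280, Mul(-1, 548)), Pow(-177, -1)) = Mul(Add(-280, -548), Rational(-1, 177)) = Mul(-828, Rational(-1, 177)) = Rational(276, 59) ≈ 4.6780)
Add(B, Mul(11205, Function('u')(5))) = Add(Rational(276, 59), Mul(11205, Add(3, 5))) = Add(Rational(276, 59), Mul(11205, 8)) = Add(Rational(276, 59), 89640) = Rational(5289036, 59)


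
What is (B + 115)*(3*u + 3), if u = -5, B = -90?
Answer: -300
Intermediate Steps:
(B + 115)*(3*u + 3) = (-90 + 115)*(3*(-5) + 3) = 25*(-15 + 3) = 25*(-12) = -300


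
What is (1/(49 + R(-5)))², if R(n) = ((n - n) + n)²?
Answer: 1/5476 ≈ 0.00018262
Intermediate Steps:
R(n) = n² (R(n) = (0 + n)² = n²)
(1/(49 + R(-5)))² = (1/(49 + (-5)²))² = (1/(49 + 25))² = (1/74)² = 1/5476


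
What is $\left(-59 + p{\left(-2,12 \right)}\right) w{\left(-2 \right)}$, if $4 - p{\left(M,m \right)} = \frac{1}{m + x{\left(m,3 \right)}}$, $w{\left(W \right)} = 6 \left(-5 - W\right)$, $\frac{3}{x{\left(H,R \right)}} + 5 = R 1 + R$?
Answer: $\frac{4956}{5} \approx 991.2$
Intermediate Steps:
$x{\left(H,R \right)} = \frac{3}{-5 + 2 R}$ ($x{\left(H,R \right)} = \frac{3}{-5 + \left(R 1 + R\right)} = \frac{3}{-5 + \left(R + R\right)} = \frac{3}{-5 + 2 R}$)
$w{\left(W \right)} = -30 - 6 W$
$p{\left(M,m \right)} = 4 - \frac{1}{3 + m}$ ($p{\left(M,m \right)} = 4 - \frac{1}{m + \frac{3}{-5 + 2 \cdot 3}} = 4 - \frac{1}{m + \frac{3}{-5 + 6}} = 4 - \frac{1}{m + \frac{3}{1}} = 4 - \frac{1}{m + 3 \cdot 1} = 4 - \frac{1}{m + 3} = 4 - \frac{1}{3 + m}$)
$\left(-59 + p{\left(-2,12 \right)}\right) w{\left(-2 \right)} = \left(-59 + \frac{11 + 4 \cdot 12}{3 + 12}\right) \left(-30 - -12\right) = \left(-59 + \frac{11 + 48}{15}\right) \left(-30 + 12\right) = \left(-59 + \frac{1}{15} \cdot 59\right) \left(-18\right) = \left(-59 + \frac{59}{15}\right) \left(-18\right) = \left(- \frac{826}{15}\right) \left(-18\right) = \frac{4956}{5}$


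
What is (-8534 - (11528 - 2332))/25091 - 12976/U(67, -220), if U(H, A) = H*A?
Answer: 1460014/8405485 ≈ 0.17370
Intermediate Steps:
U(H, A) = A*H
(-8534 - (11528 - 2332))/25091 - 12976/U(67, -220) = (-8534 - (11528 - 2332))/25091 - 12976/((-220*67)) = (-8534 - 1*9196)*(1/25091) - 12976/(-14740) = (-8534 - 9196)*(1/25091) - 12976*(-1/14740) = -17730*1/25091 + 3244/3685 = -17730/25091 + 3244/3685 = 1460014/8405485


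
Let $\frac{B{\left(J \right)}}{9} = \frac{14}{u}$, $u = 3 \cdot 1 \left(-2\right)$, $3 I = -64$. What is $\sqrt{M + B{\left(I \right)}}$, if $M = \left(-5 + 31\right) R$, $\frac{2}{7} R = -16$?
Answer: $i \sqrt{1477} \approx 38.432 i$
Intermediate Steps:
$R = -56$ ($R = \frac{7}{2} \left(-16\right) = -56$)
$I = - \frac{64}{3}$ ($I = \frac{1}{3} \left(-64\right) = - \frac{64}{3} \approx -21.333$)
$M = -1456$ ($M = \left(-5 + 31\right) \left(-56\right) = 26 \left(-56\right) = -1456$)
$u = -6$ ($u = 3 \left(-2\right) = -6$)
$B{\left(J \right)} = -21$ ($B{\left(J \right)} = 9 \frac{14}{-6} = 9 \cdot 14 \left(- \frac{1}{6}\right) = 9 \left(- \frac{7}{3}\right) = -21$)
$\sqrt{M + B{\left(I \right)}} = \sqrt{-1456 - 21} = \sqrt{-1477} = i \sqrt{1477}$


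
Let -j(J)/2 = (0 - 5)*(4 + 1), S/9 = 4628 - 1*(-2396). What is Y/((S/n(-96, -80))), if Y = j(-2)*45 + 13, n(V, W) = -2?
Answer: -2263/31608 ≈ -0.071596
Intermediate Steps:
S = 63216 (S = 9*(4628 - 1*(-2396)) = 9*(4628 + 2396) = 9*7024 = 63216)
j(J) = 50 (j(J) = -2*(0 - 5)*(4 + 1) = -(-10)*5 = -2*(-25) = 50)
Y = 2263 (Y = 50*45 + 13 = 2250 + 13 = 2263)
Y/((S/n(-96, -80))) = 2263/((63216/(-2))) = 2263/((63216*(-1/2))) = 2263/(-31608) = 2263*(-1/31608) = -2263/31608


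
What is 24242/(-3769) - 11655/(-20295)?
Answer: -9956971/1699819 ≈ -5.8577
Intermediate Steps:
24242/(-3769) - 11655/(-20295) = 24242*(-1/3769) - 11655*(-1/20295) = -24242/3769 + 259/451 = -9956971/1699819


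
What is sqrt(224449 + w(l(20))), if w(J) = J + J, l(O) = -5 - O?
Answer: sqrt(224399) ≈ 473.71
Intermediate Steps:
w(J) = 2*J
sqrt(224449 + w(l(20))) = sqrt(224449 + 2*(-5 - 1*20)) = sqrt(224449 + 2*(-5 - 20)) = sqrt(224449 + 2*(-25)) = sqrt(224449 - 50) = sqrt(224399)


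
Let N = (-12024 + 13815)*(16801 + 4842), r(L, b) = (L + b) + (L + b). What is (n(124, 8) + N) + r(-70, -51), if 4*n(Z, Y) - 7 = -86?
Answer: 155049405/4 ≈ 3.8762e+7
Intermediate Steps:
r(L, b) = 2*L + 2*b
n(Z, Y) = -79/4 (n(Z, Y) = 7/4 + (¼)*(-86) = 7/4 - 43/2 = -79/4)
N = 38762613 (N = 1791*21643 = 38762613)
(n(124, 8) + N) + r(-70, -51) = (-79/4 + 38762613) + (2*(-70) + 2*(-51)) = 155050373/4 + (-140 - 102) = 155050373/4 - 242 = 155049405/4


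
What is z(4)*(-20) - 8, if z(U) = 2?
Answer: -48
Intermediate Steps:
z(4)*(-20) - 8 = 2*(-20) - 8 = -40 - 8 = -48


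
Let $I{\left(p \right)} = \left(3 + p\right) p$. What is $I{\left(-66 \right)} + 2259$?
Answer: $6417$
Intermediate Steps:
$I{\left(p \right)} = p \left(3 + p\right)$
$I{\left(-66 \right)} + 2259 = - 66 \left(3 - 66\right) + 2259 = \left(-66\right) \left(-63\right) + 2259 = 4158 + 2259 = 6417$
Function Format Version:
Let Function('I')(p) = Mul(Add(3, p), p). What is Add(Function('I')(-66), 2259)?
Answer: 6417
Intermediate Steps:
Function('I')(p) = Mul(p, Add(3, p))
Add(Function('I')(-66), 2259) = Add(Mul(-66, Add(3, -66)), 2259) = Add(Mul(-66, -63), 2259) = Add(4158, 2259) = 6417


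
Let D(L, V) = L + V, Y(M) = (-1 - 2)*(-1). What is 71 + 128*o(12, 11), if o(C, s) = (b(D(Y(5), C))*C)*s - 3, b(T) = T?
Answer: 253127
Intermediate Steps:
Y(M) = 3 (Y(M) = -3*(-1) = 3)
o(C, s) = -3 + C*s*(3 + C) (o(C, s) = ((3 + C)*C)*s - 3 = (C*(3 + C))*s - 3 = C*s*(3 + C) - 3 = -3 + C*s*(3 + C))
71 + 128*o(12, 11) = 71 + 128*(-3 + 12*11*(3 + 12)) = 71 + 128*(-3 + 12*11*15) = 71 + 128*(-3 + 1980) = 71 + 128*1977 = 71 + 253056 = 253127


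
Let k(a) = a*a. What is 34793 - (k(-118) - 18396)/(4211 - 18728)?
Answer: 505085509/14517 ≈ 34793.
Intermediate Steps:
k(a) = a²
34793 - (k(-118) - 18396)/(4211 - 18728) = 34793 - ((-118)² - 18396)/(4211 - 18728) = 34793 - (13924 - 18396)/(-14517) = 34793 - (-4472)*(-1)/14517 = 34793 - 1*4472/14517 = 34793 - 4472/14517 = 505085509/14517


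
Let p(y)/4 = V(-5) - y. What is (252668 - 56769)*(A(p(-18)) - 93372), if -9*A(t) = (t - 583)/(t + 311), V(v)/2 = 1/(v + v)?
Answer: -104864895924877/5733 ≈ -1.8291e+10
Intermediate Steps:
V(v) = 1/v (V(v) = 2/(v + v) = 2/((2*v)) = 2*(1/(2*v)) = 1/v)
p(y) = -⅘ - 4*y (p(y) = 4*(1/(-5) - y) = 4*(-⅕ - y) = -⅘ - 4*y)
A(t) = -(-583 + t)/(9*(311 + t)) (A(t) = -(t - 583)/(9*(t + 311)) = -(-583 + t)/(9*(311 + t)))
(252668 - 56769)*(A(p(-18)) - 93372) = (252668 - 56769)*((583 - (-⅘ - 4*(-18)))/(9*(311 + (-⅘ - 4*(-18)))) - 93372) = 195899*((583 - (-⅘ + 72))/(9*(311 + (-⅘ + 72))) - 93372) = 195899*((583 - 1*356/5)/(9*(311 + 356/5)) - 93372) = 195899*((583 - 356/5)/(9*(1911/5)) - 93372) = 195899*((⅑)*(5/1911)*(2559/5) - 93372) = 195899*(853/5733 - 93372) = 195899*(-535300823/5733) = -104864895924877/5733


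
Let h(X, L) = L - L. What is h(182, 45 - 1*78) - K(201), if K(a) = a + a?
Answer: -402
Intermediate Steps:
h(X, L) = 0
K(a) = 2*a
h(182, 45 - 1*78) - K(201) = 0 - 2*201 = 0 - 1*402 = 0 - 402 = -402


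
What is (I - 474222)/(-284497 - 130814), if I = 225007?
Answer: 249215/415311 ≈ 0.60007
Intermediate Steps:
(I - 474222)/(-284497 - 130814) = (225007 - 474222)/(-284497 - 130814) = -249215/(-415311) = -249215*(-1/415311) = 249215/415311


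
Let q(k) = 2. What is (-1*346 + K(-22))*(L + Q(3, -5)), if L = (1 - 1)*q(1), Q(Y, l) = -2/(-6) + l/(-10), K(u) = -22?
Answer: -920/3 ≈ -306.67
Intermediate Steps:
Q(Y, l) = 1/3 - l/10 (Q(Y, l) = -2*(-1/6) + l*(-1/10) = 1/3 - l/10)
L = 0 (L = (1 - 1)*2 = 0*2 = 0)
(-1*346 + K(-22))*(L + Q(3, -5)) = (-1*346 - 22)*(0 + (1/3 - 1/10*(-5))) = (-346 - 22)*(0 + (1/3 + 1/2)) = -368*(0 + 5/6) = -368*5/6 = -920/3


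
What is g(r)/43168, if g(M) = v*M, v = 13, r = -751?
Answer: -9763/43168 ≈ -0.22616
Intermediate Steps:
g(M) = 13*M
g(r)/43168 = (13*(-751))/43168 = -9763*1/43168 = -9763/43168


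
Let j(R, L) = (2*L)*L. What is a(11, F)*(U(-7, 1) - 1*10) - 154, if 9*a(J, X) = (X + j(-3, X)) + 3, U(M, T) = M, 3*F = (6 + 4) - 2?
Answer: -15517/81 ≈ -191.57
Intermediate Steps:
F = 8/3 (F = ((6 + 4) - 2)/3 = (10 - 2)/3 = (1/3)*8 = 8/3 ≈ 2.6667)
j(R, L) = 2*L**2
a(J, X) = 1/3 + X/9 + 2*X**2/9 (a(J, X) = ((X + 2*X**2) + 3)/9 = (3 + X + 2*X**2)/9 = 1/3 + X/9 + 2*X**2/9)
a(11, F)*(U(-7, 1) - 1*10) - 154 = (1/3 + (1/9)*(8/3) + 2*(8/3)**2/9)*(-7 - 1*10) - 154 = (1/3 + 8/27 + (2/9)*(64/9))*(-7 - 10) - 154 = (1/3 + 8/27 + 128/81)*(-17) - 154 = (179/81)*(-17) - 154 = -3043/81 - 154 = -15517/81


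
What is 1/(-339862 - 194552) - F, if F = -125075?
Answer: 66841831049/534414 ≈ 1.2508e+5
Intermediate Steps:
1/(-339862 - 194552) - F = 1/(-339862 - 194552) - 1*(-125075) = 1/(-534414) + 125075 = -1/534414 + 125075 = 66841831049/534414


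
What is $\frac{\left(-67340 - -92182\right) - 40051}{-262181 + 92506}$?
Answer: $\frac{15209}{169675} \approx 0.089636$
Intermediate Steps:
$\frac{\left(-67340 - -92182\right) - 40051}{-262181 + 92506} = \frac{\left(-67340 + 92182\right) - 40051}{-169675} = \left(24842 - 40051\right) \left(- \frac{1}{169675}\right) = \left(-15209\right) \left(- \frac{1}{169675}\right) = \frac{15209}{169675}$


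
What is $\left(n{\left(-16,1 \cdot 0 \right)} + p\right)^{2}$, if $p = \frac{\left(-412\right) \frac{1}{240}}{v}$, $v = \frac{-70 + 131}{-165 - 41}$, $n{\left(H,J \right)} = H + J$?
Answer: $\frac{348606241}{3348900} \approx 104.1$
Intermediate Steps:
$v = - \frac{61}{206}$ ($v = \frac{61}{-206} = 61 \left(- \frac{1}{206}\right) = - \frac{61}{206} \approx -0.29612$)
$p = \frac{10609}{1830}$ ($p = \frac{\left(-412\right) \frac{1}{240}}{- \frac{61}{206}} = \left(-412\right) \frac{1}{240} \left(- \frac{206}{61}\right) = \left(- \frac{103}{60}\right) \left(- \frac{206}{61}\right) = \frac{10609}{1830} \approx 5.7973$)
$\left(n{\left(-16,1 \cdot 0 \right)} + p\right)^{2} = \left(\left(-16 + 1 \cdot 0\right) + \frac{10609}{1830}\right)^{2} = \left(\left(-16 + 0\right) + \frac{10609}{1830}\right)^{2} = \left(-16 + \frac{10609}{1830}\right)^{2} = \left(- \frac{18671}{1830}\right)^{2} = \frac{348606241}{3348900}$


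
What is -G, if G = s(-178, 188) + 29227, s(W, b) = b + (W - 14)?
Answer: -29223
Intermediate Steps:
s(W, b) = -14 + W + b (s(W, b) = b + (-14 + W) = -14 + W + b)
G = 29223 (G = (-14 - 178 + 188) + 29227 = -4 + 29227 = 29223)
-G = -1*29223 = -29223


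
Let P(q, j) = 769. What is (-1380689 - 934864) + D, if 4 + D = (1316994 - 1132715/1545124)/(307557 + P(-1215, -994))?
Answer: -1103133725053305627/476401902424 ≈ -2.3156e+6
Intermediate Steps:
D = 129310294845/476401902424 (D = -4 + (1316994 - 1132715/1545124)/(307557 + 769) = -4 + (1316994 - 1132715*1/1545124)/308326 = -4 + (1316994 - 1132715/1545124)*(1/308326) = -4 + (2034917904541/1545124)*(1/308326) = -4 + 2034917904541/476401902424 = 129310294845/476401902424 ≈ 0.27143)
(-1380689 - 934864) + D = (-1380689 - 934864) + 129310294845/476401902424 = -2315553 + 129310294845/476401902424 = -1103133725053305627/476401902424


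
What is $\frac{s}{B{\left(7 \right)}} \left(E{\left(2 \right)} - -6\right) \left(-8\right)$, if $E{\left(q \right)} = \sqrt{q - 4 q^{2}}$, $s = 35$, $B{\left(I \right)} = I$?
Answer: $-240 - 40 i \sqrt{14} \approx -240.0 - 149.67 i$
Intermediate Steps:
$\frac{s}{B{\left(7 \right)}} \left(E{\left(2 \right)} - -6\right) \left(-8\right) = \frac{35}{7} \left(\sqrt{2 \left(1 - 8\right)} - -6\right) \left(-8\right) = 35 \cdot \frac{1}{7} \left(\sqrt{2 \left(1 - 8\right)} + 6\right) \left(-8\right) = 5 \left(\sqrt{2 \left(-7\right)} + 6\right) \left(-8\right) = 5 \left(\sqrt{-14} + 6\right) \left(-8\right) = 5 \left(i \sqrt{14} + 6\right) \left(-8\right) = 5 \left(6 + i \sqrt{14}\right) \left(-8\right) = \left(30 + 5 i \sqrt{14}\right) \left(-8\right) = -240 - 40 i \sqrt{14}$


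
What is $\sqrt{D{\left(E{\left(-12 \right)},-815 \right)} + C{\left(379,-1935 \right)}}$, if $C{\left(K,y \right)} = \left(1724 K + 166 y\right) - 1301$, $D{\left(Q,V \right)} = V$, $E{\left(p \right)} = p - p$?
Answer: $\sqrt{330070} \approx 574.52$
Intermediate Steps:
$E{\left(p \right)} = 0$
$C{\left(K,y \right)} = -1301 + 166 y + 1724 K$ ($C{\left(K,y \right)} = \left(166 y + 1724 K\right) - 1301 = -1301 + 166 y + 1724 K$)
$\sqrt{D{\left(E{\left(-12 \right)},-815 \right)} + C{\left(379,-1935 \right)}} = \sqrt{-815 + \left(-1301 + 166 \left(-1935\right) + 1724 \cdot 379\right)} = \sqrt{-815 - -330885} = \sqrt{-815 + 330885} = \sqrt{330070}$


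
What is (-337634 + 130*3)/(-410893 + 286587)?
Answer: 168622/62153 ≈ 2.7130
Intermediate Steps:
(-337634 + 130*3)/(-410893 + 286587) = (-337634 + 390)/(-124306) = -337244*(-1/124306) = 168622/62153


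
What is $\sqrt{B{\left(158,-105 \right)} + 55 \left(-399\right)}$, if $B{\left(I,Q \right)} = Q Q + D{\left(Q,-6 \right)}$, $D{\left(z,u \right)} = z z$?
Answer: $\sqrt{105} \approx 10.247$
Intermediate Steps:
$D{\left(z,u \right)} = z^{2}$
$B{\left(I,Q \right)} = 2 Q^{2}$ ($B{\left(I,Q \right)} = Q Q + Q^{2} = Q^{2} + Q^{2} = 2 Q^{2}$)
$\sqrt{B{\left(158,-105 \right)} + 55 \left(-399\right)} = \sqrt{2 \left(-105\right)^{2} + 55 \left(-399\right)} = \sqrt{2 \cdot 11025 - 21945} = \sqrt{22050 - 21945} = \sqrt{105}$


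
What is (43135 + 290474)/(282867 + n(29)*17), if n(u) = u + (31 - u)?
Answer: 333609/283394 ≈ 1.1772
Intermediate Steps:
n(u) = 31
(43135 + 290474)/(282867 + n(29)*17) = (43135 + 290474)/(282867 + 31*17) = 333609/(282867 + 527) = 333609/283394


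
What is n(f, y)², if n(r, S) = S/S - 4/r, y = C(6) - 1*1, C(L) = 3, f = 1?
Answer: 9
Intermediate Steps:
y = 2 (y = 3 - 1*1 = 3 - 1 = 2)
n(r, S) = 1 - 4/r
n(f, y)² = ((-4 + 1)/1)² = (1*(-3))² = (-3)² = 9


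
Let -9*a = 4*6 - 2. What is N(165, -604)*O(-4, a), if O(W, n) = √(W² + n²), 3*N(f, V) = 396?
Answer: 88*√445/3 ≈ 618.79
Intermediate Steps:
N(f, V) = 132 (N(f, V) = (⅓)*396 = 132)
a = -22/9 (a = -(4*6 - 2)/9 = -(24 - 2)/9 = -⅑*22 = -22/9 ≈ -2.4444)
N(165, -604)*O(-4, a) = 132*√((-4)² + (-22/9)²) = 132*√(16 + 484/81) = 132*√(1780/81) = 132*(2*√445/9) = 88*√445/3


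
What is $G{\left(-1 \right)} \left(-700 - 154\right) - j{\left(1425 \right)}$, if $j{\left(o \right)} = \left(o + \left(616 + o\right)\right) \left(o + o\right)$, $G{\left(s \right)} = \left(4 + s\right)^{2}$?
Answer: $-9885786$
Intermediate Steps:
$j{\left(o \right)} = 2 o \left(616 + 2 o\right)$ ($j{\left(o \right)} = \left(616 + 2 o\right) 2 o = 2 o \left(616 + 2 o\right)$)
$G{\left(-1 \right)} \left(-700 - 154\right) - j{\left(1425 \right)} = \left(4 - 1\right)^{2} \left(-700 - 154\right) - 4 \cdot 1425 \left(308 + 1425\right) = 3^{2} \left(-700 - 154\right) - 4 \cdot 1425 \cdot 1733 = 9 \left(-700 - 154\right) - 9878100 = 9 \left(-854\right) - 9878100 = -7686 - 9878100 = -9885786$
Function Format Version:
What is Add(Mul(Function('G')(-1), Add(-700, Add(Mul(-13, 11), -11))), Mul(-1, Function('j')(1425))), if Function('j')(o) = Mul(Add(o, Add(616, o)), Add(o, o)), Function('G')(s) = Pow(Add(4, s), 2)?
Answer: -9885786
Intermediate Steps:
Function('j')(o) = Mul(2, o, Add(616, Mul(2, o))) (Function('j')(o) = Mul(Add(616, Mul(2, o)), Mul(2, o)) = Mul(2, o, Add(616, Mul(2, o))))
Add(Mul(Function('G')(-1), Add(-700, Add(Mul(-13, 11), -11))), Mul(-1, Function('j')(1425))) = Add(Mul(Pow(Add(4, -1), 2), Add(-700, Add(Mul(-13, 11), -11))), Mul(-1, Mul(4, 1425, Add(308, 1425)))) = Add(Mul(Pow(3, 2), Add(-700, Add(-143, -11))), Mul(-1, Mul(4, 1425, 1733))) = Add(Mul(9, Add(-700, -154)), Mul(-1, 9878100)) = Add(Mul(9, -854), -9878100) = Add(-7686, -9878100) = -9885786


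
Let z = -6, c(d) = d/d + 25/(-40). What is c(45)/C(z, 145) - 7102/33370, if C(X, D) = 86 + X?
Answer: -444517/2135680 ≈ -0.20814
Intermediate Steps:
c(d) = 3/8 (c(d) = 1 + 25*(-1/40) = 1 - 5/8 = 3/8)
c(45)/C(z, 145) - 7102/33370 = 3/(8*(86 - 6)) - 7102/33370 = (3/8)/80 - 7102*1/33370 = (3/8)*(1/80) - 3551/16685 = 3/640 - 3551/16685 = -444517/2135680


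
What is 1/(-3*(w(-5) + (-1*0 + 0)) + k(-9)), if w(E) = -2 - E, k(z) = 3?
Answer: -⅙ ≈ -0.16667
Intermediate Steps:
1/(-3*(w(-5) + (-1*0 + 0)) + k(-9)) = 1/(-3*((-2 - 1*(-5)) + (-1*0 + 0)) + 3) = 1/(-3*((-2 + 5) + (0 + 0)) + 3) = 1/(-3*(3 + 0) + 3) = 1/(-3*3 + 3) = 1/(-9 + 3) = 1/(-6) = -⅙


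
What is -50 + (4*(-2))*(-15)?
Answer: 70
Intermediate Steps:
-50 + (4*(-2))*(-15) = -50 - 8*(-15) = -50 + 120 = 70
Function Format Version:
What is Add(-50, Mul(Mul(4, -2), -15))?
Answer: 70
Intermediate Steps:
Add(-50, Mul(Mul(4, -2), -15)) = Add(-50, Mul(-8, -15)) = Add(-50, 120) = 70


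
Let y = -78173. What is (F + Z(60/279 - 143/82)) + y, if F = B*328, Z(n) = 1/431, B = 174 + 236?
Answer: 24268318/431 ≈ 56307.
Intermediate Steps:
B = 410
Z(n) = 1/431
F = 134480 (F = 410*328 = 134480)
(F + Z(60/279 - 143/82)) + y = (134480 + 1/431) - 78173 = 57960881/431 - 78173 = 24268318/431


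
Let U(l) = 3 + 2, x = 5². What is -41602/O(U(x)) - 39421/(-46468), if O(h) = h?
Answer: -1932964631/232340 ≈ -8319.5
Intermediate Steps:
x = 25
U(l) = 5
-41602/O(U(x)) - 39421/(-46468) = -41602/5 - 39421/(-46468) = -41602*⅕ - 39421*(-1/46468) = -41602/5 + 39421/46468 = -1932964631/232340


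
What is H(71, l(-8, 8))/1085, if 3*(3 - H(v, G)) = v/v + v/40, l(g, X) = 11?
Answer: 83/43400 ≈ 0.0019124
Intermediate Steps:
H(v, G) = 8/3 - v/120 (H(v, G) = 3 - (v/v + v/40)/3 = 3 - (1 + v*(1/40))/3 = 3 - (1 + v/40)/3 = 3 + (-⅓ - v/120) = 8/3 - v/120)
H(71, l(-8, 8))/1085 = (8/3 - 1/120*71)/1085 = (8/3 - 71/120)*(1/1085) = (83/40)*(1/1085) = 83/43400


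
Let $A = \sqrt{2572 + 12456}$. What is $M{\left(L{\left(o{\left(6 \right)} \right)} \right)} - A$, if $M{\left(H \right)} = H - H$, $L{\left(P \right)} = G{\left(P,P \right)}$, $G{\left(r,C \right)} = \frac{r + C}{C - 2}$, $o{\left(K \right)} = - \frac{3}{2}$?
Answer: $- 34 \sqrt{13} \approx -122.59$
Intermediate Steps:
$o{\left(K \right)} = - \frac{3}{2}$ ($o{\left(K \right)} = \left(-3\right) \frac{1}{2} = - \frac{3}{2}$)
$G{\left(r,C \right)} = \frac{C + r}{-2 + C}$
$L{\left(P \right)} = \frac{2 P}{-2 + P}$ ($L{\left(P \right)} = \frac{P + P}{-2 + P} = \frac{2 P}{-2 + P}$)
$A = 34 \sqrt{13}$ ($A = \sqrt{15028} = 34 \sqrt{13} \approx 122.59$)
$M{\left(H \right)} = 0$
$M{\left(L{\left(o{\left(6 \right)} \right)} \right)} - A = 0 - 34 \sqrt{13} = - 34 \sqrt{13}$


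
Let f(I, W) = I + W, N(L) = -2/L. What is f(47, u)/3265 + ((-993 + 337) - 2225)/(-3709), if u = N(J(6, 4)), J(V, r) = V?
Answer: 5747731/7265931 ≈ 0.79105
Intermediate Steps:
u = -1/3 (u = -2/6 = -2*1/6 = -1/3 ≈ -0.33333)
f(47, u)/3265 + ((-993 + 337) - 2225)/(-3709) = (47 - 1/3)/3265 + ((-993 + 337) - 2225)/(-3709) = (140/3)*(1/3265) + (-656 - 2225)*(-1/3709) = 28/1959 - 2881*(-1/3709) = 28/1959 + 2881/3709 = 5747731/7265931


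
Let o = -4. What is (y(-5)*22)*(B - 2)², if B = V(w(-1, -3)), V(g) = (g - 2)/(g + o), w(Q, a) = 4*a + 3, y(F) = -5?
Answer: -24750/169 ≈ -146.45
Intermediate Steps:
w(Q, a) = 3 + 4*a
V(g) = (-2 + g)/(-4 + g) (V(g) = (g - 2)/(g - 4) = (-2 + g)/(-4 + g))
B = 11/13 (B = (-2 + (3 + 4*(-3)))/(-4 + (3 + 4*(-3))) = (-2 + (3 - 12))/(-4 + (3 - 12)) = (-2 - 9)/(-4 - 9) = -11/(-13) = -1/13*(-11) = 11/13 ≈ 0.84615)
(y(-5)*22)*(B - 2)² = (-5*22)*(11/13 - 2)² = -110*(-15/13)² = -110*225/169 = -24750/169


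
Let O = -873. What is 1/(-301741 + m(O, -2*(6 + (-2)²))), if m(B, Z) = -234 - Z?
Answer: -1/301955 ≈ -3.3118e-6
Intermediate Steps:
1/(-301741 + m(O, -2*(6 + (-2)²))) = 1/(-301741 + (-234 - (-2)*(6 + (-2)²))) = 1/(-301741 + (-234 - (-2)*(6 + 4))) = 1/(-301741 + (-234 - (-2)*10)) = 1/(-301741 + (-234 - 1*(-20))) = 1/(-301741 + (-234 + 20)) = 1/(-301741 - 214) = 1/(-301955) = -1/301955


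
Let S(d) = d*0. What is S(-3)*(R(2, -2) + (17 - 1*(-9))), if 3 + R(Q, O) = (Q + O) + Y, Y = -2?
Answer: 0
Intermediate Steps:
R(Q, O) = -5 + O + Q (R(Q, O) = -3 + ((Q + O) - 2) = -3 + ((O + Q) - 2) = -3 + (-2 + O + Q) = -5 + O + Q)
S(d) = 0
S(-3)*(R(2, -2) + (17 - 1*(-9))) = 0*((-5 - 2 + 2) + (17 - 1*(-9))) = 0*(-5 + (17 + 9)) = 0*(-5 + 26) = 0*21 = 0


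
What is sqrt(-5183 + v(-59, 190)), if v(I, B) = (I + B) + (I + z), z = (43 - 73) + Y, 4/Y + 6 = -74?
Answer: I*sqrt(514105)/10 ≈ 71.701*I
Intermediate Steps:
Y = -1/20 (Y = 4/(-6 - 74) = 4/(-80) = 4*(-1/80) = -1/20 ≈ -0.050000)
z = -601/20 (z = (43 - 73) - 1/20 = -30 - 1/20 = -601/20 ≈ -30.050)
v(I, B) = -601/20 + B + 2*I (v(I, B) = (I + B) + (I - 601/20) = (B + I) + (-601/20 + I) = -601/20 + B + 2*I)
sqrt(-5183 + v(-59, 190)) = sqrt(-5183 + (-601/20 + 190 + 2*(-59))) = sqrt(-5183 + (-601/20 + 190 - 118)) = sqrt(-5183 + 839/20) = sqrt(-102821/20) = I*sqrt(514105)/10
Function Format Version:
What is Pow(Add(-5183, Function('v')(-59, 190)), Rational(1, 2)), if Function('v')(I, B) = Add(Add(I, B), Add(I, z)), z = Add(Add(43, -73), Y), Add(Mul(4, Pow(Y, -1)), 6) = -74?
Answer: Mul(Rational(1, 10), I, Pow(514105, Rational(1, 2))) ≈ Mul(71.701, I)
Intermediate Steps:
Y = Rational(-1, 20) (Y = Mul(4, Pow(Add(-6, -74), -1)) = Mul(4, Pow(-80, -1)) = Mul(4, Rational(-1, 80)) = Rational(-1, 20) ≈ -0.050000)
z = Rational(-601, 20) (z = Add(Add(43, -73), Rational(-1, 20)) = Add(-30, Rational(-1, 20)) = Rational(-601, 20) ≈ -30.050)
Function('v')(I, B) = Add(Rational(-601, 20), B, Mul(2, I)) (Function('v')(I, B) = Add(Add(I, B), Add(I, Rational(-601, 20))) = Add(Add(B, I), Add(Rational(-601, 20), I)) = Add(Rational(-601, 20), B, Mul(2, I)))
Pow(Add(-5183, Function('v')(-59, 190)), Rational(1, 2)) = Pow(Add(-5183, Add(Rational(-601, 20), 190, Mul(2, -59))), Rational(1, 2)) = Pow(Add(-5183, Add(Rational(-601, 20), 190, -118)), Rational(1, 2)) = Pow(Add(-5183, Rational(839, 20)), Rational(1, 2)) = Pow(Rational(-102821, 20), Rational(1, 2)) = Mul(Rational(1, 10), I, Pow(514105, Rational(1, 2)))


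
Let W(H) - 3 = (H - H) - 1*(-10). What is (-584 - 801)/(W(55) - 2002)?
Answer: 1385/1989 ≈ 0.69633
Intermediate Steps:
W(H) = 13 (W(H) = 3 + ((H - H) - 1*(-10)) = 3 + (0 + 10) = 3 + 10 = 13)
(-584 - 801)/(W(55) - 2002) = (-584 - 801)/(13 - 2002) = -1385/(-1989) = -1385*(-1/1989) = 1385/1989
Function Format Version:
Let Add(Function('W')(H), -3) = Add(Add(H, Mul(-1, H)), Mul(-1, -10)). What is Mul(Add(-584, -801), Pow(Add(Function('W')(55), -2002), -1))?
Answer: Rational(1385, 1989) ≈ 0.69633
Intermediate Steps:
Function('W')(H) = 13 (Function('W')(H) = Add(3, Add(Add(H, Mul(-1, H)), Mul(-1, -10))) = Add(3, Add(0, 10)) = Add(3, 10) = 13)
Mul(Add(-584, -801), Pow(Add(Function('W')(55), -2002), -1)) = Mul(Add(-584, -801), Pow(Add(13, -2002), -1)) = Mul(-1385, Pow(-1989, -1)) = Mul(-1385, Rational(-1, 1989)) = Rational(1385, 1989)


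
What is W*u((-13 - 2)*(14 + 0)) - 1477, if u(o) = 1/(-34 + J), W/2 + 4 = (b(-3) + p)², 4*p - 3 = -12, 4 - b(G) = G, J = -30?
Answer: -756521/512 ≈ -1477.6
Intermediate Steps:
b(G) = 4 - G
p = -9/4 (p = ¾ + (¼)*(-12) = ¾ - 3 = -9/4 ≈ -2.2500)
W = 297/8 (W = -8 + 2*((4 - 1*(-3)) - 9/4)² = -8 + 2*((4 + 3) - 9/4)² = -8 + 2*(7 - 9/4)² = -8 + 2*(19/4)² = -8 + 2*(361/16) = -8 + 361/8 = 297/8 ≈ 37.125)
u(o) = -1/64 (u(o) = 1/(-34 - 30) = 1/(-64) = -1/64)
W*u((-13 - 2)*(14 + 0)) - 1477 = (297/8)*(-1/64) - 1477 = -297/512 - 1477 = -756521/512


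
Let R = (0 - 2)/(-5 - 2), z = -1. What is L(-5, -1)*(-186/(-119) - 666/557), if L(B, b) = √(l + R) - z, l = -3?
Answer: 24348/66283 + 24348*I*√133/463981 ≈ 0.36733 + 0.60519*I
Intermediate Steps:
R = 2/7 (R = -2/(-7) = -2*(-⅐) = 2/7 ≈ 0.28571)
L(B, b) = 1 + I*√133/7 (L(B, b) = √(-3 + 2/7) - 1*(-1) = √(-19/7) + 1 = I*√133/7 + 1 = 1 + I*√133/7)
L(-5, -1)*(-186/(-119) - 666/557) = (1 + I*√133/7)*(-186/(-119) - 666/557) = (1 + I*√133/7)*(-186*(-1/119) - 666*1/557) = (1 + I*√133/7)*(186/119 - 666/557) = (1 + I*√133/7)*(24348/66283) = 24348/66283 + 24348*I*√133/463981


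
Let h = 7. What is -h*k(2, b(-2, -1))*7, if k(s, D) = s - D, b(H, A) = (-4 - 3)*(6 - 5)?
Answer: -441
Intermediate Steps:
b(H, A) = -7 (b(H, A) = -7*1 = -7)
-h*k(2, b(-2, -1))*7 = -7*(2 - 1*(-7))*7 = -7*(2 + 7)*7 = -7*9*7 = -63*7 = -1*441 = -441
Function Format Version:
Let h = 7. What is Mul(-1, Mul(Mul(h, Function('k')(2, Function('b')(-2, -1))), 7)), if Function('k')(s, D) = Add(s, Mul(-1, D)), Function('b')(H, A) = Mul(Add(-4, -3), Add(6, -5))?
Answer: -441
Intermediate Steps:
Function('b')(H, A) = -7 (Function('b')(H, A) = Mul(-7, 1) = -7)
Mul(-1, Mul(Mul(h, Function('k')(2, Function('b')(-2, -1))), 7)) = Mul(-1, Mul(Mul(7, Add(2, Mul(-1, -7))), 7)) = Mul(-1, Mul(Mul(7, Add(2, 7)), 7)) = Mul(-1, Mul(Mul(7, 9), 7)) = Mul(-1, Mul(63, 7)) = Mul(-1, 441) = -441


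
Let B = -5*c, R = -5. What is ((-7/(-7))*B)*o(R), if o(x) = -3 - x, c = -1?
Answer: 10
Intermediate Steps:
B = 5 (B = -5*(-1) = 5)
((-7/(-7))*B)*o(R) = (-7/(-7)*5)*(-3 - 1*(-5)) = (-7*(-⅐)*5)*(-3 + 5) = (1*5)*2 = 5*2 = 10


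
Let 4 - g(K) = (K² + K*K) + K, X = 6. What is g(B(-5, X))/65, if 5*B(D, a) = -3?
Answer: 97/1625 ≈ 0.059692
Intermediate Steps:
B(D, a) = -⅗ (B(D, a) = (⅕)*(-3) = -⅗)
g(K) = 4 - K - 2*K² (g(K) = 4 - ((K² + K*K) + K) = 4 - ((K² + K²) + K) = 4 - (2*K² + K) = 4 - (K + 2*K²) = 4 + (-K - 2*K²) = 4 - K - 2*K²)
g(B(-5, X))/65 = (4 - 1*(-⅗) - 2*(-⅗)²)/65 = (4 + ⅗ - 2*9/25)*(1/65) = (4 + ⅗ - 18/25)*(1/65) = (97/25)*(1/65) = 97/1625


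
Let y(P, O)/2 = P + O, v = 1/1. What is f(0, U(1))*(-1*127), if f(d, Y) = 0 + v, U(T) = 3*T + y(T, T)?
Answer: -127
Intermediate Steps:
v = 1
y(P, O) = 2*O + 2*P (y(P, O) = 2*(P + O) = 2*(O + P) = 2*O + 2*P)
U(T) = 7*T (U(T) = 3*T + (2*T + 2*T) = 3*T + 4*T = 7*T)
f(d, Y) = 1 (f(d, Y) = 0 + 1 = 1)
f(0, U(1))*(-1*127) = 1*(-1*127) = 1*(-127) = -127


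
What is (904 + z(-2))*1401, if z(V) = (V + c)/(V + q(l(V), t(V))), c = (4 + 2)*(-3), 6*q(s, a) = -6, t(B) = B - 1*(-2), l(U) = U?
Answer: 1275844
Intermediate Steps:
t(B) = 2 + B (t(B) = B + 2 = 2 + B)
q(s, a) = -1 (q(s, a) = (1/6)*(-6) = -1)
c = -18 (c = 6*(-3) = -18)
z(V) = (-18 + V)/(-1 + V) (z(V) = (V - 18)/(V - 1) = (-18 + V)/(-1 + V))
(904 + z(-2))*1401 = (904 + (-18 - 2)/(-1 - 2))*1401 = (904 - 20/(-3))*1401 = (904 - 1/3*(-20))*1401 = (904 + 20/3)*1401 = (2732/3)*1401 = 1275844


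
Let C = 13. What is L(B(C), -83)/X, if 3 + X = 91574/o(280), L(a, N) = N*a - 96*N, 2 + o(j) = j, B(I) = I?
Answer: 957571/45370 ≈ 21.106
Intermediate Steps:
o(j) = -2 + j
L(a, N) = -96*N + N*a
X = 45370/139 (X = -3 + 91574/(-2 + 280) = -3 + 91574/278 = -3 + 91574*(1/278) = -3 + 45787/139 = 45370/139 ≈ 326.40)
L(B(C), -83)/X = (-83*(-96 + 13))/(45370/139) = -83*(-83)*(139/45370) = 6889*(139/45370) = 957571/45370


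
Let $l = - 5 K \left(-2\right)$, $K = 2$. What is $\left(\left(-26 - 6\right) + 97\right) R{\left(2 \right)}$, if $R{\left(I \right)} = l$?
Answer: $1300$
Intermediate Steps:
$l = 20$ ($l = \left(-5\right) 2 \left(-2\right) = \left(-10\right) \left(-2\right) = 20$)
$R{\left(I \right)} = 20$
$\left(\left(-26 - 6\right) + 97\right) R{\left(2 \right)} = \left(\left(-26 - 6\right) + 97\right) 20 = \left(-32 + 97\right) 20 = 65 \cdot 20 = 1300$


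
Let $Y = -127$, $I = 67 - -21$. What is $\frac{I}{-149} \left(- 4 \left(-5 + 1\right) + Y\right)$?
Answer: $\frac{9768}{149} \approx 65.557$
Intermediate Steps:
$I = 88$ ($I = 67 + 21 = 88$)
$\frac{I}{-149} \left(- 4 \left(-5 + 1\right) + Y\right) = \frac{88}{-149} \left(- 4 \left(-5 + 1\right) - 127\right) = 88 \left(- \frac{1}{149}\right) \left(\left(-4\right) \left(-4\right) - 127\right) = - \frac{88 \left(16 - 127\right)}{149} = \left(- \frac{88}{149}\right) \left(-111\right) = \frac{9768}{149}$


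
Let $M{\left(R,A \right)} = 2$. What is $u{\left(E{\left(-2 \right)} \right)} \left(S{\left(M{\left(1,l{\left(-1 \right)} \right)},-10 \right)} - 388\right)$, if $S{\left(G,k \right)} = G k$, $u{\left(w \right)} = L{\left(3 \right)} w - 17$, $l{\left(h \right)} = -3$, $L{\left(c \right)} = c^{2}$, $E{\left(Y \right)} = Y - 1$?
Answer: $17952$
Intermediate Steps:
$E{\left(Y \right)} = -1 + Y$ ($E{\left(Y \right)} = Y - 1 = -1 + Y$)
$u{\left(w \right)} = -17 + 9 w$ ($u{\left(w \right)} = 3^{2} w - 17 = 9 w - 17 = -17 + 9 w$)
$u{\left(E{\left(-2 \right)} \right)} \left(S{\left(M{\left(1,l{\left(-1 \right)} \right)},-10 \right)} - 388\right) = \left(-17 + 9 \left(-1 - 2\right)\right) \left(2 \left(-10\right) - 388\right) = \left(-17 + 9 \left(-3\right)\right) \left(-20 - 388\right) = \left(-17 - 27\right) \left(-408\right) = \left(-44\right) \left(-408\right) = 17952$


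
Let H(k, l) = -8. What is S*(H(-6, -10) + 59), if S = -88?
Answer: -4488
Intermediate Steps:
S*(H(-6, -10) + 59) = -88*(-8 + 59) = -88*51 = -4488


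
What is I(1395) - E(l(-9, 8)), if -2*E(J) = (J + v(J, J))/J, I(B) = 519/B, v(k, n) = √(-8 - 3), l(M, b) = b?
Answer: 811/930 + I*√11/16 ≈ 0.87204 + 0.20729*I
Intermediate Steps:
v(k, n) = I*√11 (v(k, n) = √(-11) = I*√11)
E(J) = -(J + I*√11)/(2*J)
I(1395) - E(l(-9, 8)) = 519/1395 - (-1*8 - I*√11)/(2*8) = 519*(1/1395) - (-8 - I*√11)/(2*8) = 173/465 - (-½ - I*√11/16) = 173/465 + (½ + I*√11/16) = 811/930 + I*√11/16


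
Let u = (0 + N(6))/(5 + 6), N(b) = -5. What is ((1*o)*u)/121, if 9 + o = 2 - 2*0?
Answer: 35/1331 ≈ 0.026296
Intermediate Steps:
o = -7 (o = -9 + (2 - 2*0) = -9 + (2 - 1*0) = -9 + (2 + 0) = -9 + 2 = -7)
u = -5/11 (u = (0 - 5)/(5 + 6) = -5/11 ≈ -0.45455)
((1*o)*u)/121 = ((1*(-7))*(-5/11))/121 = -7*(-5/11)*(1/121) = (35/11)*(1/121) = 35/1331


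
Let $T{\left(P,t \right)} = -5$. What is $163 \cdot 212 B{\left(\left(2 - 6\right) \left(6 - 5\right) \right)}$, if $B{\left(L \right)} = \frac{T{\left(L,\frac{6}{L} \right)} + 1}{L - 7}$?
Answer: $\frac{138224}{11} \approx 12566.0$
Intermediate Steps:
$B{\left(L \right)} = - \frac{4}{-7 + L}$ ($B{\left(L \right)} = \frac{-5 + 1}{L - 7} = - \frac{4}{-7 + L}$)
$163 \cdot 212 B{\left(\left(2 - 6\right) \left(6 - 5\right) \right)} = 163 \cdot 212 \left(- \frac{4}{-7 + \left(2 - 6\right) \left(6 - 5\right)}\right) = 34556 \left(- \frac{4}{-7 - 4}\right) = 34556 \left(- \frac{4}{-11}\right) = 34556 \left(\left(-4\right) \left(- \frac{1}{11}\right)\right) = 34556 \cdot \frac{4}{11} = \frac{138224}{11}$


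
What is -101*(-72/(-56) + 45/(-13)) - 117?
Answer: 9351/91 ≈ 102.76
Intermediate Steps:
-101*(-72/(-56) + 45/(-13)) - 117 = -101*(-72*(-1/56) + 45*(-1/13)) - 117 = -101*(9/7 - 45/13) - 117 = -101*(-198/91) - 117 = 19998/91 - 117 = 9351/91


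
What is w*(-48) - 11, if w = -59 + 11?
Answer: 2293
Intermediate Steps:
w = -48
w*(-48) - 11 = -48*(-48) - 11 = 2304 - 11 = 2293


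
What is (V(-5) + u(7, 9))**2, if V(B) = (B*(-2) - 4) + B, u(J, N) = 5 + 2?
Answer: 64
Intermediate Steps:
u(J, N) = 7
V(B) = -4 - B (V(B) = (-2*B - 4) + B = (-4 - 2*B) + B = -4 - B)
(V(-5) + u(7, 9))**2 = ((-4 - 1*(-5)) + 7)**2 = ((-4 + 5) + 7)**2 = (1 + 7)**2 = 8**2 = 64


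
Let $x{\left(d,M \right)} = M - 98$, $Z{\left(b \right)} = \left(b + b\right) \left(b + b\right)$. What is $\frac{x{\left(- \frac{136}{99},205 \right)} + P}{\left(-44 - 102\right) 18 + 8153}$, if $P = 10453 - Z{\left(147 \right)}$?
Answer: $- \frac{75876}{5525} \approx -13.733$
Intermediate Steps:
$Z{\left(b \right)} = 4 b^{2}$ ($Z{\left(b \right)} = 2 b 2 b = 4 b^{2}$)
$P = -75983$ ($P = 10453 - 4 \cdot 147^{2} = 10453 - 4 \cdot 21609 = 10453 - 86436 = -75983$)
$x{\left(d,M \right)} = -98 + M$
$\frac{x{\left(- \frac{136}{99},205 \right)} + P}{\left(-44 - 102\right) 18 + 8153} = \frac{\left(-98 + 205\right) - 75983}{\left(-44 - 102\right) 18 + 8153} = \frac{107 - 75983}{\left(-146\right) 18 + 8153} = - \frac{75876}{-2628 + 8153} = - \frac{75876}{5525}$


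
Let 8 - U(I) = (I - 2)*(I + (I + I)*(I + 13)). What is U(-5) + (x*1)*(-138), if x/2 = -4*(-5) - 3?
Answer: -5279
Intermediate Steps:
x = 34 (x = 2*(-4*(-5) - 3) = 2*(20 - 3) = 2*17 = 34)
U(I) = 8 - (-2 + I)*(I + 2*I*(13 + I)) (U(I) = 8 - (I - 2)*(I + (I + I)*(I + 13)) = 8 - (-2 + I)*(I + (2*I)*(13 + I)) = 8 - (-2 + I)*(I + 2*I*(13 + I)))
U(-5) + (x*1)*(-138) = (8 - 23*(-5)² - 2*(-5)³ + 54*(-5)) + (34*1)*(-138) = (8 - 23*25 - 2*(-125) - 270) + 34*(-138) = (8 - 575 + 250 - 270) - 4692 = -587 - 4692 = -5279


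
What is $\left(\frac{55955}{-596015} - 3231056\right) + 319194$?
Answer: $- \frac{347102697177}{119203} \approx -2.9119 \cdot 10^{6}$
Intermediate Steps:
$\left(\frac{55955}{-596015} - 3231056\right) + 319194 = \left(55955 \left(- \frac{1}{596015}\right) - 3231056\right) + 319194 = \left(- \frac{11191}{119203} - 3231056\right) + 319194 = - \frac{385151579559}{119203} + 319194 = - \frac{347102697177}{119203}$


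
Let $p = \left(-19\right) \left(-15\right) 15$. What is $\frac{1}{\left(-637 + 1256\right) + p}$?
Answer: $\frac{1}{4894} \approx 0.00020433$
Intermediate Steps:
$p = 4275$ ($p = 285 \cdot 15 = 4275$)
$\frac{1}{\left(-637 + 1256\right) + p} = \frac{1}{\left(-637 + 1256\right) + 4275} = \frac{1}{619 + 4275} = \frac{1}{4894}$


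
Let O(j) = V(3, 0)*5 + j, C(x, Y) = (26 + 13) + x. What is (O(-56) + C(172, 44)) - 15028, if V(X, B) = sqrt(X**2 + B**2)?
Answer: -14858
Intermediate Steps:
V(X, B) = sqrt(B**2 + X**2)
C(x, Y) = 39 + x
O(j) = 15 + j (O(j) = sqrt(0**2 + 3**2)*5 + j = sqrt(0 + 9)*5 + j = sqrt(9)*5 + j = 3*5 + j = 15 + j)
(O(-56) + C(172, 44)) - 15028 = ((15 - 56) + (39 + 172)) - 15028 = (-41 + 211) - 15028 = 170 - 15028 = -14858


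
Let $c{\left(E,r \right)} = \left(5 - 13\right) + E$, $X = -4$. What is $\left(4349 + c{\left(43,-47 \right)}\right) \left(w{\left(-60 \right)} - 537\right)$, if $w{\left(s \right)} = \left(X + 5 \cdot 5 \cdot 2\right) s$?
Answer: $-14454048$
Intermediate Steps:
$c{\left(E,r \right)} = -8 + E$
$w{\left(s \right)} = 46 s$ ($w{\left(s \right)} = \left(-4 + 5 \cdot 5 \cdot 2\right) s = \left(-4 + 25 \cdot 2\right) s = \left(-4 + 50\right) s = 46 s$)
$\left(4349 + c{\left(43,-47 \right)}\right) \left(w{\left(-60 \right)} - 537\right) = \left(4349 + \left(-8 + 43\right)\right) \left(46 \left(-60\right) - 537\right) = \left(4349 + 35\right) \left(-2760 - 537\right) = 4384 \left(-3297\right) = -14454048$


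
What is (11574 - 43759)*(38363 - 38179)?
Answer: -5922040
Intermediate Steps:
(11574 - 43759)*(38363 - 38179) = -32185*184 = -5922040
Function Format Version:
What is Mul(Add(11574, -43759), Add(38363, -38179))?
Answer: -5922040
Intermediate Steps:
Mul(Add(11574, -43759), Add(38363, -38179)) = Mul(-32185, 184) = -5922040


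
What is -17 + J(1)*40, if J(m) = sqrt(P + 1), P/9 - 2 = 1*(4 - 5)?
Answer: -17 + 40*sqrt(10) ≈ 109.49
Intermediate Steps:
P = 9 (P = 18 + 9*(1*(4 - 5)) = 18 + 9*(1*(-1)) = 18 + 9*(-1) = 18 - 9 = 9)
J(m) = sqrt(10) (J(m) = sqrt(9 + 1) = sqrt(10))
-17 + J(1)*40 = -17 + sqrt(10)*40 = -17 + 40*sqrt(10)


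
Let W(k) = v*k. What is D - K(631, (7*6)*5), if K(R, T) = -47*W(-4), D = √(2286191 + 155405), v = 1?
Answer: -188 + 2*√610399 ≈ 1374.6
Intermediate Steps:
D = 2*√610399 (D = √2441596 = 2*√610399 ≈ 1562.6)
W(k) = k (W(k) = 1*k = k)
K(R, T) = 188 (K(R, T) = -47*(-4) = 188)
D - K(631, (7*6)*5) = 2*√610399 - 1*188 = 2*√610399 - 188 = -188 + 2*√610399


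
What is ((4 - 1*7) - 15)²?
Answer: 324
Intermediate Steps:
((4 - 1*7) - 15)² = ((4 - 7) - 15)² = (-3 - 15)² = (-18)² = 324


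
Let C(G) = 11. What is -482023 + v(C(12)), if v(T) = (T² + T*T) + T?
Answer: -481770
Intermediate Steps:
v(T) = T + 2*T² (v(T) = (T² + T²) + T = 2*T² + T = T + 2*T²)
-482023 + v(C(12)) = -482023 + 11*(1 + 2*11) = -482023 + 11*(1 + 22) = -482023 + 11*23 = -482023 + 253 = -481770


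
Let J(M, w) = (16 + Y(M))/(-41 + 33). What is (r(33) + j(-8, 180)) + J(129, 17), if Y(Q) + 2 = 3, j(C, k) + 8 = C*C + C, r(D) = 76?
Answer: 975/8 ≈ 121.88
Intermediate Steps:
j(C, k) = -8 + C + C² (j(C, k) = -8 + (C*C + C) = -8 + (C² + C) = -8 + (C + C²) = -8 + C + C²)
Y(Q) = 1 (Y(Q) = -2 + 3 = 1)
J(M, w) = -17/8 (J(M, w) = (16 + 1)/(-41 + 33) = 17/(-8) = 17*(-⅛) = -17/8)
(r(33) + j(-8, 180)) + J(129, 17) = (76 + (-8 - 8 + (-8)²)) - 17/8 = (76 + (-8 - 8 + 64)) - 17/8 = (76 + 48) - 17/8 = 124 - 17/8 = 975/8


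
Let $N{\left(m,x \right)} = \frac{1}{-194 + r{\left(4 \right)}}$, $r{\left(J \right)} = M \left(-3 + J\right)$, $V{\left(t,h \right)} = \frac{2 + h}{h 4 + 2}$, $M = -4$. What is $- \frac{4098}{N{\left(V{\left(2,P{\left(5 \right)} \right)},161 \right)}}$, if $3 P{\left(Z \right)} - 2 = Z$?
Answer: $811404$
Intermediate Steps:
$P{\left(Z \right)} = \frac{2}{3} + \frac{Z}{3}$
$V{\left(t,h \right)} = \frac{2 + h}{2 + 4 h}$ ($V{\left(t,h \right)} = \frac{2 + h}{4 h + 2} = \frac{2 + h}{2 + 4 h}$)
$r{\left(J \right)} = 12 - 4 J$ ($r{\left(J \right)} = - 4 \left(-3 + J\right) = 12 - 4 J$)
$N{\left(m,x \right)} = - \frac{1}{198}$ ($N{\left(m,x \right)} = \frac{1}{-194 + \left(12 - 16\right)} = \frac{1}{-194 - 4} = \frac{1}{-198} = - \frac{1}{198}$)
$- \frac{4098}{N{\left(V{\left(2,P{\left(5 \right)} \right)},161 \right)}} = - \frac{4098}{- \frac{1}{198}} = \left(-4098\right) \left(-198\right) = 811404$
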